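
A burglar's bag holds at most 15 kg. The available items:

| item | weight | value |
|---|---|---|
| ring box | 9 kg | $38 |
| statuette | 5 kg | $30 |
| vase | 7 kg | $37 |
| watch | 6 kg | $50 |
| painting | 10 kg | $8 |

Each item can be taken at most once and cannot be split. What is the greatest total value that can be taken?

Check high-value combinations within 15 kg:
- ring box+watch: weight 9+6=15, value 38+50=88
- vase+watch: weight 7+6=13, value 37+50=87
- statuette+watch: weight 5+6=11, value 30+50=80
- ring box+statuette: weight 9+5=14, value 38+30=68
Best: $88.

$88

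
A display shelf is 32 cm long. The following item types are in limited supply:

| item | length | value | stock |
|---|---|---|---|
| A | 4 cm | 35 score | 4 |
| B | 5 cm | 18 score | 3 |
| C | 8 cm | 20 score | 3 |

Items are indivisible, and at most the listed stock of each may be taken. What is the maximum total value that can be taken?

194 score

Top feasible selections:
- 4×A + 3×B: length 31, value 194
- 4×A + 2×C: length 32, value 180
Best: 194 score.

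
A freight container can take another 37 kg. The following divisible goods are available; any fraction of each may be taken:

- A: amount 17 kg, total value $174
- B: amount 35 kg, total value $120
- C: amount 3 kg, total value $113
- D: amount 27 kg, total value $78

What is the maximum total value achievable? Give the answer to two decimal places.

Take in order of value per unit:
- C (113/3 per unit): all 3 → value 113, running total 113.00
- A (174/17 per unit): all 17 → value 174, running total 287.00
- B (120/35 per unit): 17 of 35 → value 17×120/35 = 58.2857, running total 345.29
Total 345.29.

345.29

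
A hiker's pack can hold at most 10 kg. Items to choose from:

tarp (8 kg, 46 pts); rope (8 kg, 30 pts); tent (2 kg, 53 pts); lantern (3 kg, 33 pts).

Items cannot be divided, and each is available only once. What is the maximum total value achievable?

99 pts

Check high-value combinations within 10 kg:
- tarp+tent: weight 8+2=10, value 46+53=99
- tent+lantern: weight 2+3=5, value 53+33=86
- rope+tent: weight 8+2=10, value 30+53=83
Best: 99 pts.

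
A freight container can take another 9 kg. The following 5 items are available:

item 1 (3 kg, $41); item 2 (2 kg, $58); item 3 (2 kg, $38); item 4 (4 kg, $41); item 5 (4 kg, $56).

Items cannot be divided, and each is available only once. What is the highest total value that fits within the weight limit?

$155

Check high-value combinations within 9 kg:
- item 1+item 2+item 5: weight 3+2+4=9, value 41+58+56=155
- item 2+item 3+item 5: weight 2+2+4=8, value 58+38+56=152
- item 1+item 2+item 4: weight 3+2+4=9, value 41+58+41=140
- item 1+item 2+item 3: weight 3+2+2=7, value 41+58+38=137
- item 2+item 3+item 4: weight 2+2+4=8, value 58+38+41=137
Best: $155.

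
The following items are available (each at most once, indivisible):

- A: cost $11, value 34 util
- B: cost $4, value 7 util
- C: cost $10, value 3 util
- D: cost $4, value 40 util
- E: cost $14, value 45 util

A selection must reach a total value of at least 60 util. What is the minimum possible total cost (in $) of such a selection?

15

Subsets with value ≥ 60, sorted by total cost:
- A+D: cost 15, value 74
- D+E: cost 18, value 85
Minimum cost: 15 $.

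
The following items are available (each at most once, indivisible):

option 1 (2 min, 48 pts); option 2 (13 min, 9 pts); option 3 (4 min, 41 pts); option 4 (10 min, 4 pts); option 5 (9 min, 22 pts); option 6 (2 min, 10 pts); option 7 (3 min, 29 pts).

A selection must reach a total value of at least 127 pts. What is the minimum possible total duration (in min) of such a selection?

Subsets with value ≥ 127, sorted by total duration:
- option 1+option 3+option 6+option 7: duration 11, value 128
- option 1+option 3+option 5+option 7: duration 18, value 140
- option 1+option 3+option 5+option 6+option 7: duration 20, value 150
Minimum duration: 11 min.

11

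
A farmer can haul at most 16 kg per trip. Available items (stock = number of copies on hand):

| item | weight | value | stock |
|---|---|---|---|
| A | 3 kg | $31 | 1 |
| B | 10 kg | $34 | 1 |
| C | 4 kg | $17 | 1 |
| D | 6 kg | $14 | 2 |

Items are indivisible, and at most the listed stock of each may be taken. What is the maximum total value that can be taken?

$65

Top feasible selections:
- 1×A + 1×B: weight 13, value 65
- 1×A + 1×C + 1×D: weight 13, value 62
- 1×A + 2×D: weight 15, value 59
Best: $65.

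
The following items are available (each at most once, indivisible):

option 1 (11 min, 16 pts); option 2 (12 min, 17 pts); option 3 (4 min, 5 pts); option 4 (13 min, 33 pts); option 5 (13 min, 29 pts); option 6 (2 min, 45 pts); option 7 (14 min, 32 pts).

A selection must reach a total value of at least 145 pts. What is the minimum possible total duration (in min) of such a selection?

Subsets with value ≥ 145, sorted by total duration:
- option 1+option 4+option 5+option 6+option 7: duration 53, value 155
- option 2+option 4+option 5+option 6+option 7: duration 54, value 156
Minimum duration: 53 min.

53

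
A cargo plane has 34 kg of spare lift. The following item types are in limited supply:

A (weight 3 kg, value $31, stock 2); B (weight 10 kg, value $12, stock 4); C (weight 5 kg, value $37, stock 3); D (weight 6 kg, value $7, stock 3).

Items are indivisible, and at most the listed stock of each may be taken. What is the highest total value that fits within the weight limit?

Top feasible selections:
- 2×A + 3×C + 2×D: weight 33, value 187
- 2×A + 1×B + 3×C: weight 31, value 185
- 2×A + 3×C + 1×D: weight 27, value 180
Best: $187.

$187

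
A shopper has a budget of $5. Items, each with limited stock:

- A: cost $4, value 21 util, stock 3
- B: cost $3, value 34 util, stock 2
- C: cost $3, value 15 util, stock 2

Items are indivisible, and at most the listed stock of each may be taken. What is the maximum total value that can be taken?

Best selections within cost 5 and stock limits:
- 1×B: cost 3, value 34
- 1×A: cost 4, value 21
- 1×C: cost 3, value 15
Best: 34 util.

34 util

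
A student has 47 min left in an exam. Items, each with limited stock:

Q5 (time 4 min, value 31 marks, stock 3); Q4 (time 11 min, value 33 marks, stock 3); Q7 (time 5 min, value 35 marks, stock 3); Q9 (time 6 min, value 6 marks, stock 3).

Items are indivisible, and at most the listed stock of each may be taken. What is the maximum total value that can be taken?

237 marks

Top feasible selections:
- 3×Q5 + 1×Q4 + 3×Q7 + 1×Q9: time 44, value 237
- 2×Q5 + 2×Q4 + 3×Q7: time 45, value 233
Best: 237 marks.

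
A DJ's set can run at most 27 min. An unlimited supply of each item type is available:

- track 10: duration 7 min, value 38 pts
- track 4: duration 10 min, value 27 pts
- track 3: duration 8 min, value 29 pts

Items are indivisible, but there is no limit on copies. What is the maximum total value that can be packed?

Best value-per-unit is track 10 at 38/7, and filling with it alone uses duration 3×7=21. No mix of the others beats 3×38 = 114.

114 pts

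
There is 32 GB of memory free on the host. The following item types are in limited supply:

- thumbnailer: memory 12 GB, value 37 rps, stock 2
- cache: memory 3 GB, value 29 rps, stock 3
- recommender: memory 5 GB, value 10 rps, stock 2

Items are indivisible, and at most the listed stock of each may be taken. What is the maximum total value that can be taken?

Best selections within memory 32 and stock limits:
- 1×thumbnailer + 3×cache + 2×recommender: memory 31, value 144
- 1×thumbnailer + 3×cache + 1×recommender: memory 26, value 134
- 2×thumbnailer + 2×cache: memory 30, value 132
Best: 144 rps.

144 rps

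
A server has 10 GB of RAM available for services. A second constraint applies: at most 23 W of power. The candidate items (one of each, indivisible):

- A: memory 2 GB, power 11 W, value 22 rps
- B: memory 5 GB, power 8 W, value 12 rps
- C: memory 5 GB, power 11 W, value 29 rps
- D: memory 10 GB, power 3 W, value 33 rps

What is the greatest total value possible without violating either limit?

Feasible sets respecting both limits:
- A+C: memory 7, power 22, value 51
- B+C: memory 10, power 19, value 41
- A+B: memory 7, power 19, value 34
Best: 51 rps.

51 rps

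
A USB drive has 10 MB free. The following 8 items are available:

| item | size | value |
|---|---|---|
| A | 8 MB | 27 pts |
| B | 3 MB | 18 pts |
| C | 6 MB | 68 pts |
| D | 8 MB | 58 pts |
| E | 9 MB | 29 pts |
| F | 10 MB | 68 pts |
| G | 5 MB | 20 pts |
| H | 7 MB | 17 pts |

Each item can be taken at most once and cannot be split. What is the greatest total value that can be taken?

Check high-value combinations within 10 MB:
- B+C: size 3+6=9, value 18+68=86
- C: size 6, value 68
- F: size 10, value 68
- D: size 8, value 58
- B+G: size 3+5=8, value 18+20=38
Best: 86 pts.

86 pts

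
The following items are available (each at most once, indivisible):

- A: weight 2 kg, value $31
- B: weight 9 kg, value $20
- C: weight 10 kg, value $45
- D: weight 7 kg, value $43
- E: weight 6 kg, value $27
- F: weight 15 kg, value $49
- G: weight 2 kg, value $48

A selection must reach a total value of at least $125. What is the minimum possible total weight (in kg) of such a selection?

Subsets with value ≥ 125, sorted by total weight:
- A+D+E+G: weight 17, value 149
- C+D+G: weight 19, value 136
- A+F+G: weight 19, value 128
- A+B+E+G: weight 19, value 126
Minimum weight: 17 kg.

17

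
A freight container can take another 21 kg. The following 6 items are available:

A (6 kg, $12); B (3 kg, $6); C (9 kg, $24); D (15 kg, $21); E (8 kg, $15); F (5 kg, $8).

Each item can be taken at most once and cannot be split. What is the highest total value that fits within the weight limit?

This is a 0/1 knapsack; check combinations near the capacity.
- B+C+E: weight 3+9+8=20, value 6+24+15=45
- A+C+F: weight 6+9+5=20, value 12+24+8=44
- A+B+C: weight 6+3+9=18, value 12+6+24=42
Best: $45.

$45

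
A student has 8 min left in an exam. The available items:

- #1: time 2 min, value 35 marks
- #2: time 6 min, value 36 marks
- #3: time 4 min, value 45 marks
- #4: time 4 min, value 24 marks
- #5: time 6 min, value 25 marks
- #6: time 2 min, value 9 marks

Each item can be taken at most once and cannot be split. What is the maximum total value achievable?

89 marks

Check high-value combinations within 8 min:
- #1+#3+#6: time 2+4+2=8, value 35+45+9=89
- #1+#3: time 2+4=6, value 35+45=80
- #1+#2: time 2+6=8, value 35+36=71
- #3+#4: time 4+4=8, value 45+24=69
- #1+#4+#6: time 2+4+2=8, value 35+24+9=68
Best: 89 marks.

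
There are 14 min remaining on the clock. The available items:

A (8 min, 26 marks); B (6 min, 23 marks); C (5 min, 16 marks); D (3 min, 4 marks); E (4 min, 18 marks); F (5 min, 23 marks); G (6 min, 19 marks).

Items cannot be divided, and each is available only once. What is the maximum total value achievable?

57 marks

Check high-value combinations within 14 min:
- C+E+F: time 5+4+5=14, value 16+18+23=57
- B+D+F: time 6+3+5=14, value 23+4+23=50
- A+F: time 8+5=13, value 26+23=49
- A+B: time 8+6=14, value 26+23=49
- B+F: time 6+5=11, value 23+23=46
Best: 57 marks.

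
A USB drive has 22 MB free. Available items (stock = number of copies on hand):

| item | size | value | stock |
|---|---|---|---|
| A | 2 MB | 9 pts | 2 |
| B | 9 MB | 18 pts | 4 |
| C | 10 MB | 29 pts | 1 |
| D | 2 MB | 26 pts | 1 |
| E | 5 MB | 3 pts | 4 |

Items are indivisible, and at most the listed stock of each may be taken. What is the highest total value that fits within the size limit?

76 pts

Top feasible selections:
- 2×A + 1×C + 1×D + 1×E: size 21, value 76
- 2×A + 1×C + 1×D: size 16, value 73
- 1×B + 1×C + 1×D: size 21, value 73
Best: 76 pts.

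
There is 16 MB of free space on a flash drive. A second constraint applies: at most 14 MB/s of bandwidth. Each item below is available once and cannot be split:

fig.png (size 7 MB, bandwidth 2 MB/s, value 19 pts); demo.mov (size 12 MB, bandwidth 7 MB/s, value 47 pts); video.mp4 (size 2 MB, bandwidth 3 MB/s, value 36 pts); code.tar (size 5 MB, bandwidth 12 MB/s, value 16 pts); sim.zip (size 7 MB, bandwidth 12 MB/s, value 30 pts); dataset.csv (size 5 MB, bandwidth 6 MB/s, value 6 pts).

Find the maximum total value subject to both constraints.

Feasible sets respecting both limits:
- demo.mov+video.mp4: size 14, bandwidth 10, value 83
- fig.png+video.mp4+dataset.csv: size 14, bandwidth 11, value 61
- fig.png+video.mp4: size 9, bandwidth 5, value 55
Best: 83 pts.

83 pts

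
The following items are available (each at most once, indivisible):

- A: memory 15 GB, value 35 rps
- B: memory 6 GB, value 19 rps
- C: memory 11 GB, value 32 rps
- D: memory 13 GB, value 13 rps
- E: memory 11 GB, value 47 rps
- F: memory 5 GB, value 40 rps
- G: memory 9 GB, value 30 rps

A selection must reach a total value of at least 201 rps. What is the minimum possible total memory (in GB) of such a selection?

57

Subsets with value ≥ 201, sorted by total memory:
- A+B+C+E+F+G: memory 57, value 203
- A+B+C+D+E+F+G: memory 70, value 216
Minimum memory: 57 GB.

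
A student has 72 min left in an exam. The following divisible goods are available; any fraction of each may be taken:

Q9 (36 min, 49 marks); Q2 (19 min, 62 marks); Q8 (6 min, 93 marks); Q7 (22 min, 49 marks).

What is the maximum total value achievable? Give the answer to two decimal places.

Take in order of value per unit:
- Q8 (93/6 per unit): all 6 → value 93, running total 93.00
- Q2 (62/19 per unit): all 19 → value 62, running total 155.00
- Q7 (49/22 per unit): all 22 → value 49, running total 204.00
- Q9 (49/36 per unit): 25 of 36 → value 25×49/36 = 34.0278, running total 238.03
Total 238.03.

238.03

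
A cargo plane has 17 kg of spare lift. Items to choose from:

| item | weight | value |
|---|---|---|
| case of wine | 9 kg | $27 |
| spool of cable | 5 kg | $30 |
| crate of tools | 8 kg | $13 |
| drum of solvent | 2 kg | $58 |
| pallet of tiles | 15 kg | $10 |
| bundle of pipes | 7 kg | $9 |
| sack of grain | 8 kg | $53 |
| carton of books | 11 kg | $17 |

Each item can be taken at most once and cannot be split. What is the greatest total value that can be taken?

$141

Check high-value combinations within 17 kg:
- spool of cable+drum of solvent+sack of grain: weight 5+2+8=15, value 30+58+53=141
- drum of solvent+bundle of pipes+sack of grain: weight 2+7+8=17, value 58+9+53=120
- case of wine+spool of cable+drum of solvent: weight 9+5+2=16, value 27+30+58=115
- drum of solvent+sack of grain: weight 2+8=10, value 58+53=111
- spool of cable+crate of tools+drum of solvent: weight 5+8+2=15, value 30+13+58=101
Best: $141.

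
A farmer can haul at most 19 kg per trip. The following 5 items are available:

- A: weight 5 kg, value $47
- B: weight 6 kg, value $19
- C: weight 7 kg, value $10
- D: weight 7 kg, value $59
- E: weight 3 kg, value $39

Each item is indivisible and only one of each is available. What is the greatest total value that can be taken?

This is a 0/1 knapsack; check combinations near the capacity.
- A+D+E: weight 5+7+3=15, value 47+59+39=145
- A+B+D: weight 5+6+7=18, value 47+19+59=125
- B+D+E: weight 6+7+3=16, value 19+59+39=117
- A+C+D: weight 5+7+7=19, value 47+10+59=116
Best: $145.

$145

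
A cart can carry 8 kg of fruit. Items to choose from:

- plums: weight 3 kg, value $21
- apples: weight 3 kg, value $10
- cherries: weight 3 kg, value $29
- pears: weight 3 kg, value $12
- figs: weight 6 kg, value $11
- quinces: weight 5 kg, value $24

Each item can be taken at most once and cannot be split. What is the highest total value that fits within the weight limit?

Check high-value combinations within 8 kg:
- cherries+quinces: weight 3+5=8, value 29+24=53
- plums+cherries: weight 3+3=6, value 21+29=50
- plums+quinces: weight 3+5=8, value 21+24=45
- cherries+pears: weight 3+3=6, value 29+12=41
- apples+cherries: weight 3+3=6, value 10+29=39
Best: $53.

$53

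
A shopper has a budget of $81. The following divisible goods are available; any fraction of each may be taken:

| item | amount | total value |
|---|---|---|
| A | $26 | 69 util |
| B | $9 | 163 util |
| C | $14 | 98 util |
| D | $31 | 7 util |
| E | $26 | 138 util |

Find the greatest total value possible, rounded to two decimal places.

Take in order of value per unit:
- B (163/9 per unit): all 9 → value 163, running total 163.00
- C (98/14 per unit): all 14 → value 98, running total 261.00
- E (138/26 per unit): all 26 → value 138, running total 399.00
- A (69/26 per unit): all 26 → value 69, running total 468.00
- D (7/31 per unit): 6 of 31 → value 6×7/31 = 1.3548, running total 469.35
Total 469.35.

469.35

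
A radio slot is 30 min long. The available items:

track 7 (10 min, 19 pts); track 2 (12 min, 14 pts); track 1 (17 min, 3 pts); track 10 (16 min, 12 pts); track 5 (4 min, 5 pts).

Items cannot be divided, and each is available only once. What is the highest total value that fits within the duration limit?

38 pts

Check high-value combinations within 30 min:
- track 7+track 2+track 5: duration 10+12+4=26, value 19+14+5=38
- track 7+track 10+track 5: duration 10+16+4=30, value 19+12+5=36
- track 7+track 2: duration 10+12=22, value 19+14=33
- track 7+track 10: duration 10+16=26, value 19+12=31
Best: 38 pts.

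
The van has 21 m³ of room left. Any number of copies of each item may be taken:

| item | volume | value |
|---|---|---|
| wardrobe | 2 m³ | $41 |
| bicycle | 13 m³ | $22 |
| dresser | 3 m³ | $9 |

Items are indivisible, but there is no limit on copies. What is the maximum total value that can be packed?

Best value-per-unit is wardrobe at 41/2, and filling with it alone uses volume 10×2=20. No mix of the others beats 10×41 = 410.

$410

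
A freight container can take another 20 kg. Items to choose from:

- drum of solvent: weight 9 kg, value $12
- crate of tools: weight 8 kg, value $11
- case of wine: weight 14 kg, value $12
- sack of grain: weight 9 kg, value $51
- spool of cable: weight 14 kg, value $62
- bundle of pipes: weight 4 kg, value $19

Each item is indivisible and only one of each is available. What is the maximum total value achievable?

$81

Check high-value combinations within 20 kg:
- spool of cable+bundle of pipes: weight 14+4=18, value 62+19=81
- sack of grain+bundle of pipes: weight 9+4=13, value 51+19=70
- drum of solvent+sack of grain: weight 9+9=18, value 12+51=63
Best: $81.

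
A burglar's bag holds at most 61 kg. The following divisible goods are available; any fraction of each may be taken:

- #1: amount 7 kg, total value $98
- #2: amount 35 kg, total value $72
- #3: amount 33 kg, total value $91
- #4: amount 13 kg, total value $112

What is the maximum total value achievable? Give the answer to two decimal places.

317.46

Take in order of value per unit:
- #1 (98/7 per unit): all 7 → value 98, running total 98.00
- #4 (112/13 per unit): all 13 → value 112, running total 210.00
- #3 (91/33 per unit): all 33 → value 91, running total 301.00
- #2 (72/35 per unit): 8 of 35 → value 8×72/35 = 16.4571, running total 317.46
Total 317.46.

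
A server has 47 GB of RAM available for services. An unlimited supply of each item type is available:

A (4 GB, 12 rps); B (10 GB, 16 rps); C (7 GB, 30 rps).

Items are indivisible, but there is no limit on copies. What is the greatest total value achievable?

192 rps

Best value-per-unit is C at 30/7; filling with it alone gives 6×30 = 180.
Optimal mix: 1×A + 6×C → memory 46, value 192.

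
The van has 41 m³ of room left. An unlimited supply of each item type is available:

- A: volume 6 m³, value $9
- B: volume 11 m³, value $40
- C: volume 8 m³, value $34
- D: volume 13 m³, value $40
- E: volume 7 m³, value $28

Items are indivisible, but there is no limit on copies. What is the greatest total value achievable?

Best value-per-unit is C at 34/8, and filling with it alone uses volume 5×8=40. No mix of the others beats 5×34 = 170.

$170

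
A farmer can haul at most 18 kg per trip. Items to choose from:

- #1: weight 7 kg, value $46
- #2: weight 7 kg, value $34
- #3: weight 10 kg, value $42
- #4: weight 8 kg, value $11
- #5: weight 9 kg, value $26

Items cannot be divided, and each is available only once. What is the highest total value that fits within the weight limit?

Check high-value combinations within 18 kg:
- #1+#3: weight 7+10=17, value 46+42=88
- #1+#2: weight 7+7=14, value 46+34=80
- #2+#3: weight 7+10=17, value 34+42=76
Best: $88.

$88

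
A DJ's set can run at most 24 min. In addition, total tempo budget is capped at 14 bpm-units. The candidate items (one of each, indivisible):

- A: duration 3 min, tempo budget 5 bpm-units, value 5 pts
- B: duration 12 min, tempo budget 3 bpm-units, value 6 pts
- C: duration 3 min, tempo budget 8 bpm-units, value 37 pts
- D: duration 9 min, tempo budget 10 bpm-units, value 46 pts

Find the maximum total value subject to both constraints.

Feasible sets respecting both limits:
- B+D: duration 21, tempo budget 13, value 52
- D: duration 9, tempo budget 10, value 46
- B+C: duration 15, tempo budget 11, value 43
Best: 52 pts.

52 pts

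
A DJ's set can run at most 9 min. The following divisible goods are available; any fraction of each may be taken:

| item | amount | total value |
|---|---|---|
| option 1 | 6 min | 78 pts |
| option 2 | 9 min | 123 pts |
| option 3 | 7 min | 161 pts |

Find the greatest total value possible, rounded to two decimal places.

Take in order of value per unit:
- option 3 (161/7 per unit): all 7 → value 161, running total 161.00
- option 2 (123/9 per unit): 2 of 9 → value 2×123/9 = 27.3333, running total 188.33
Total 188.33.

188.33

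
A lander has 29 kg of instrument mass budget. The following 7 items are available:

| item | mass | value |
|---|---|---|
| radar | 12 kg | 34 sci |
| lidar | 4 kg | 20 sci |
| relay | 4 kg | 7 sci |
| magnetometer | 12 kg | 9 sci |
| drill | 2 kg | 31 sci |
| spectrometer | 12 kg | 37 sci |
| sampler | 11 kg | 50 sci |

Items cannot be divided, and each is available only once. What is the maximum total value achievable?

Check high-value combinations within 29 kg:
- lidar+drill+spectrometer+sampler: mass 4+2+12+11=29, value 20+31+37+50=138
- radar+lidar+drill+sampler: mass 12+4+2+11=29, value 34+20+31+50=135
- relay+drill+spectrometer+sampler: mass 4+2+12+11=29, value 7+31+37+50=125
- radar+relay+drill+sampler: mass 12+4+2+11=29, value 34+7+31+50=122
Best: 138 sci.

138 sci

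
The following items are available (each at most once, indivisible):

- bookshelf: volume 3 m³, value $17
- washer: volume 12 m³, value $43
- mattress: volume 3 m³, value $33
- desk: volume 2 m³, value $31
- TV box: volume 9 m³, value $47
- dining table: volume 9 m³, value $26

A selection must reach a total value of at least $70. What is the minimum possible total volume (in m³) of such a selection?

Subsets with value ≥ 70, sorted by total volume:
- bookshelf+mattress+desk: volume 8, value 81
- desk+TV box: volume 11, value 78
- mattress+TV box: volume 12, value 80
Minimum volume: 8 m³.

8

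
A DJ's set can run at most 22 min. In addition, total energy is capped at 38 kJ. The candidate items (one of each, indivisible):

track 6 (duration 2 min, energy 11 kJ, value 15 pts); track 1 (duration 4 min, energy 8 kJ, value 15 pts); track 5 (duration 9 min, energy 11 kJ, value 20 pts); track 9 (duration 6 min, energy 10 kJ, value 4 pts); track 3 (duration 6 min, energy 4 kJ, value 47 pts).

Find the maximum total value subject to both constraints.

97 pts

Feasible sets respecting both limits:
- track 6+track 1+track 5+track 3: duration 21, energy 34, value 97
- track 6+track 5+track 3: duration 17, energy 26, value 82
- track 1+track 5+track 3: duration 19, energy 23, value 82
- track 6+track 1+track 9+track 3: duration 18, energy 33, value 81
Best: 97 pts.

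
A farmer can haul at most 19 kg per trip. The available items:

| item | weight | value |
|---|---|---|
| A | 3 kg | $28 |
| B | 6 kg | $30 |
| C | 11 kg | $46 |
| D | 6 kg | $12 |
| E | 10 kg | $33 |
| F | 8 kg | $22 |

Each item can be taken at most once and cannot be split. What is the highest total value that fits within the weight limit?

$91

Check high-value combinations within 19 kg:
- A+B+E: weight 3+6+10=19, value 28+30+33=91
- A+B+F: weight 3+6+8=17, value 28+30+22=80
- B+C: weight 6+11=17, value 30+46=76
- A+C: weight 3+11=14, value 28+46=74
- A+D+E: weight 3+6+10=19, value 28+12+33=73
Best: $91.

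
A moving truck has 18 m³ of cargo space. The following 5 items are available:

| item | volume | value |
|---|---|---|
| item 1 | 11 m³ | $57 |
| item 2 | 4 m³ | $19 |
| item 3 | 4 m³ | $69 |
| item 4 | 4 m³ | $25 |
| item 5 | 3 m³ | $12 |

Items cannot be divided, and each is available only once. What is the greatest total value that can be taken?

This is a 0/1 knapsack; check combinations near the capacity.
- item 1+item 3+item 5: volume 11+4+3=18, value 57+69+12=138
- item 1+item 3: volume 11+4=15, value 57+69=126
- item 2+item 3+item 4+item 5: volume 4+4+4+3=15, value 19+69+25+12=125
Best: $138.

$138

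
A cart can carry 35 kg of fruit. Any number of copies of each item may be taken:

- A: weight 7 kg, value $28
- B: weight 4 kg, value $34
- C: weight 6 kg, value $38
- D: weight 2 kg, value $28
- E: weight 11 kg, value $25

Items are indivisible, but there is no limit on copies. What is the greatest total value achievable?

Best value-per-unit is D at 28/2, and filling with it alone uses weight 17×2=34. No mix of the others beats 17×28 = 476.

$476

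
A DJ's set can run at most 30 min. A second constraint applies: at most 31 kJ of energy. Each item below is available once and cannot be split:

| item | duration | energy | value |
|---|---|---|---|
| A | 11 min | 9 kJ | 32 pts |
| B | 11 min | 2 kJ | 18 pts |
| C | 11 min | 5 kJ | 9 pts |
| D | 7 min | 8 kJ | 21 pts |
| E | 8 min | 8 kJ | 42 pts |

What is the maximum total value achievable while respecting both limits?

95 pts

Feasible sets respecting both limits:
- A+D+E: duration 26, energy 25, value 95
- A+B+E: duration 30, energy 19, value 92
- A+C+E: duration 30, energy 22, value 83
- B+D+E: duration 26, energy 18, value 81
Best: 95 pts.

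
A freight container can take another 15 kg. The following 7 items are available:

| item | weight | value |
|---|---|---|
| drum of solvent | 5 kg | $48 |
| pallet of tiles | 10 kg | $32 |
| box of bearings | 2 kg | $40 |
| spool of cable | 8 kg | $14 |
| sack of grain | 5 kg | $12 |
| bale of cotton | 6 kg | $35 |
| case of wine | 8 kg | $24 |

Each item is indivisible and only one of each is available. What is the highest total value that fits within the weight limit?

Check high-value combinations within 15 kg:
- drum of solvent+box of bearings+bale of cotton: weight 5+2+6=13, value 48+40+35=123
- drum of solvent+box of bearings+case of wine: weight 5+2+8=15, value 48+40+24=112
- drum of solvent+box of bearings+spool of cable: weight 5+2+8=15, value 48+40+14=102
Best: $123.

$123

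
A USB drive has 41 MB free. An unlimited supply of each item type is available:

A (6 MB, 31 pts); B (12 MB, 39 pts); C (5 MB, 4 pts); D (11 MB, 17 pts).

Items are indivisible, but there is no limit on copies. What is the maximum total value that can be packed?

Best value-per-unit is A at 31/6; filling with it alone gives 6×31 = 186.
Optimal mix: 6×A + 1×C → size 41, value 190.

190 pts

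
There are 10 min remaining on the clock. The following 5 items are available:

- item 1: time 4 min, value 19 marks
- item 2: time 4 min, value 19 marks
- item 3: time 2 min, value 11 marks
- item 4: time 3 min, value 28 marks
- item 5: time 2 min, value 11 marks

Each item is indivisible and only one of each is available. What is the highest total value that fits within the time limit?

58 marks

Check high-value combinations within 10 min:
- item 1+item 3+item 4: time 4+2+3=9, value 19+11+28=58
- item 2+item 3+item 4: time 4+2+3=9, value 19+11+28=58
- item 1+item 4+item 5: time 4+3+2=9, value 19+28+11=58
Best: 58 marks.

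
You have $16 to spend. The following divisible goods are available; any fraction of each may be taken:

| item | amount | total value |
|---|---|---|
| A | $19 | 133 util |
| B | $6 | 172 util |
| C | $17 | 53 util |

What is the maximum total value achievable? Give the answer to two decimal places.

Take in order of value per unit:
- B (172/6 per unit): all 6 → value 172, running total 172.00
- A (133/19 per unit): 10 of 19 → value 10×133/19 = 70.0000, running total 242.00
Total 242.00.

242.00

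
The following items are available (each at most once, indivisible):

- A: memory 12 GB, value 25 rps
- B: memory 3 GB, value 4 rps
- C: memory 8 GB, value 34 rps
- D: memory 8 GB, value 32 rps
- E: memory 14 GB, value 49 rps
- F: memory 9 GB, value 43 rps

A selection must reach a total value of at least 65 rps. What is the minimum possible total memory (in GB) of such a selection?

Subsets with value ≥ 65, sorted by total memory:
- C+D: memory 16, value 66
- C+F: memory 17, value 77
- D+F: memory 17, value 75
Minimum memory: 16 GB.

16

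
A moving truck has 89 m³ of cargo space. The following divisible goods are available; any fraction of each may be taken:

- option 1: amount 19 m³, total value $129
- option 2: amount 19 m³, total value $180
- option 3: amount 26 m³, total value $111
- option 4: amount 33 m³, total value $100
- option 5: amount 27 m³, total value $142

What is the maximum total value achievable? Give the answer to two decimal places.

553.46

Take in order of value per unit:
- option 2 (180/19 per unit): all 19 → value 180, running total 180.00
- option 1 (129/19 per unit): all 19 → value 129, running total 309.00
- option 5 (142/27 per unit): all 27 → value 142, running total 451.00
- option 3 (111/26 per unit): 24 of 26 → value 24×111/26 = 102.4615, running total 553.46
Total 553.46.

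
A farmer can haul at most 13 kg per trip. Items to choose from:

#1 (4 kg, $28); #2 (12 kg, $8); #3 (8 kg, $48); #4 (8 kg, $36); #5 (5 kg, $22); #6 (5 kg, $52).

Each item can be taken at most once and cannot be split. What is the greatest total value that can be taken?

Check high-value combinations within 13 kg:
- #3+#6: weight 8+5=13, value 48+52=100
- #4+#6: weight 8+5=13, value 36+52=88
- #1+#6: weight 4+5=9, value 28+52=80
- #1+#3: weight 4+8=12, value 28+48=76
- #5+#6: weight 5+5=10, value 22+52=74
Best: $100.

$100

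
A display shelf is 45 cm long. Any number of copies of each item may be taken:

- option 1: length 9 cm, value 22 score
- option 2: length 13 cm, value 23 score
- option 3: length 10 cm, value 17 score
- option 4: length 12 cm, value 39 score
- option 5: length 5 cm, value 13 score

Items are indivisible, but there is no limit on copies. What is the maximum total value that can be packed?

Best value-per-unit is option 4 at 39/12; filling with it alone gives 3×39 = 117.
Optimal mix: 1×option 1 + 3×option 4 → length 45, value 139.

139 score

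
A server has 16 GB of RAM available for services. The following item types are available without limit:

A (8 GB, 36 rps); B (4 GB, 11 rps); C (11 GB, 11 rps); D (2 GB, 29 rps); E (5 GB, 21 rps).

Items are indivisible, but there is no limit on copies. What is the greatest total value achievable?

232 rps

Best value-per-unit is D at 29/2, and filling with it alone uses memory 8×2=16. No mix of the others beats 8×29 = 232.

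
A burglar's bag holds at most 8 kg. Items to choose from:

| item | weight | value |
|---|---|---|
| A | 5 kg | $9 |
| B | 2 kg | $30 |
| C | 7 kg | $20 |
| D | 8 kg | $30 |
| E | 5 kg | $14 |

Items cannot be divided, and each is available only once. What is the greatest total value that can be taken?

Check high-value combinations within 8 kg:
- B+E: weight 2+5=7, value 30+14=44
- A+B: weight 5+2=7, value 9+30=39
- B: weight 2, value 30
- D: weight 8, value 30
- C: weight 7, value 20
Best: $44.

$44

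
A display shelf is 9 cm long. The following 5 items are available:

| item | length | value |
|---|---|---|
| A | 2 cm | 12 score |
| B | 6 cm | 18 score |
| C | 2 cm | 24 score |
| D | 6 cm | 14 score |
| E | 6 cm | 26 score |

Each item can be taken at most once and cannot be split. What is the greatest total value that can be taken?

Check high-value combinations within 9 cm:
- C+E: length 2+6=8, value 24+26=50
- B+C: length 6+2=8, value 18+24=42
- C+D: length 2+6=8, value 24+14=38
Best: 50 score.

50 score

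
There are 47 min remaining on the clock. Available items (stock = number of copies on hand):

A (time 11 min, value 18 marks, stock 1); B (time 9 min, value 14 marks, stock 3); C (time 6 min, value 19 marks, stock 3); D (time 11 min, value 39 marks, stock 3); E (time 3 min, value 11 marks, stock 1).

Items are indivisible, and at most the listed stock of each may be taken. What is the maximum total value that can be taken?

155 marks

Top feasible selections:
- 2×C + 3×D: time 45, value 155
- 1×C + 3×D + 1×E: time 42, value 147
Best: 155 marks.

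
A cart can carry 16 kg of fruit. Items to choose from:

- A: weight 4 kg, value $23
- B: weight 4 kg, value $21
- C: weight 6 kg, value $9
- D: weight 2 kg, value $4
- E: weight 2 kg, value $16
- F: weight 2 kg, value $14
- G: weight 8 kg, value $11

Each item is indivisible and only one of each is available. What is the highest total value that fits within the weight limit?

Check high-value combinations within 16 kg:
- A+B+D+E+F: weight 4+4+2+2+2=14, value 23+21+4+16+14=78
- A+B+E+F: weight 4+4+2+2=12, value 23+21+16+14=74
- A+B+C+E: weight 4+4+6+2=16, value 23+21+9+16=69
- A+B+C+F: weight 4+4+6+2=16, value 23+21+9+14=67
Best: $78.

$78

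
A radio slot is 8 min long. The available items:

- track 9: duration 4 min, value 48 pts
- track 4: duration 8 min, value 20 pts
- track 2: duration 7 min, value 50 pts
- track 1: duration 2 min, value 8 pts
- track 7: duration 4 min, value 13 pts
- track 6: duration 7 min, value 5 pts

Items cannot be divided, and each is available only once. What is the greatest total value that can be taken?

61 pts

Check high-value combinations within 8 min:
- track 9+track 7: duration 4+4=8, value 48+13=61
- track 9+track 1: duration 4+2=6, value 48+8=56
- track 2: duration 7, value 50
- track 9: duration 4, value 48
Best: 61 pts.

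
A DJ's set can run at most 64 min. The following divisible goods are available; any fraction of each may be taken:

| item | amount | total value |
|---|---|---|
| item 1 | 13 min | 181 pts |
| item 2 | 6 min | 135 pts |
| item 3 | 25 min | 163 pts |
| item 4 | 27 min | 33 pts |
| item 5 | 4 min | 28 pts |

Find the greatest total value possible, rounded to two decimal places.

Take in order of value per unit:
- item 2 (135/6 per unit): all 6 → value 135, running total 135.00
- item 1 (181/13 per unit): all 13 → value 181, running total 316.00
- item 5 (28/4 per unit): all 4 → value 28, running total 344.00
- item 3 (163/25 per unit): all 25 → value 163, running total 507.00
- item 4 (33/27 per unit): 16 of 27 → value 16×33/27 = 19.5556, running total 526.56
Total 526.56.

526.56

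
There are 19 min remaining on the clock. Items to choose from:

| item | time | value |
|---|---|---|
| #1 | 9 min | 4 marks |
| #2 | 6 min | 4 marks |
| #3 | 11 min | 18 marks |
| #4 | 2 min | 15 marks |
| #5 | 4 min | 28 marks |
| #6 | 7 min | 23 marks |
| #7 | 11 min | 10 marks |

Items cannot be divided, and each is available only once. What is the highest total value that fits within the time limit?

70 marks

This is a 0/1 knapsack; check combinations near the capacity.
- #2+#4+#5+#6: time 6+2+4+7=19, value 4+15+28+23=70
- #4+#5+#6: time 2+4+7=13, value 15+28+23=66
- #3+#4+#5: time 11+2+4=17, value 18+15+28=61
- #2+#5+#6: time 6+4+7=17, value 4+28+23=55
- #4+#5+#7: time 2+4+11=17, value 15+28+10=53
Best: 70 marks.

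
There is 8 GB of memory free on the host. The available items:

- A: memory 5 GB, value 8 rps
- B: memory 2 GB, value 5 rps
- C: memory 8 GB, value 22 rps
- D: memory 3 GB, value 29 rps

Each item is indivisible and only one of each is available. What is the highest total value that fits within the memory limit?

37 rps

Check high-value combinations within 8 GB:
- A+D: memory 5+3=8, value 8+29=37
- B+D: memory 2+3=5, value 5+29=34
- D: memory 3, value 29
- C: memory 8, value 22
Best: 37 rps.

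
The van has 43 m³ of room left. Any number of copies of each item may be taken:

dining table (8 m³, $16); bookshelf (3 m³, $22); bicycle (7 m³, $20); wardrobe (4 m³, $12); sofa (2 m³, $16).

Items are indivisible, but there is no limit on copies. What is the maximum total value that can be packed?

$342

Best value-per-unit is sofa at 16/2; filling with it alone gives 21×16 = 336.
Optimal mix: 1×bookshelf + 20×sofa → volume 43, value 342.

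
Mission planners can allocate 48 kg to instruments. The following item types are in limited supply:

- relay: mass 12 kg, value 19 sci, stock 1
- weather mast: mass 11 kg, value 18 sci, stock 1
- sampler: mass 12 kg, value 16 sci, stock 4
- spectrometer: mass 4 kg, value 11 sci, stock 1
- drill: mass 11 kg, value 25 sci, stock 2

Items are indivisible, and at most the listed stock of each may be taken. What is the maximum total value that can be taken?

87 sci

Best selections within mass 48 and stock limits:
- 1×relay + 1×weather mast + 2×drill: mass 45, value 87
- 1×relay + 1×sampler + 2×drill: mass 46, value 85
Best: 87 sci.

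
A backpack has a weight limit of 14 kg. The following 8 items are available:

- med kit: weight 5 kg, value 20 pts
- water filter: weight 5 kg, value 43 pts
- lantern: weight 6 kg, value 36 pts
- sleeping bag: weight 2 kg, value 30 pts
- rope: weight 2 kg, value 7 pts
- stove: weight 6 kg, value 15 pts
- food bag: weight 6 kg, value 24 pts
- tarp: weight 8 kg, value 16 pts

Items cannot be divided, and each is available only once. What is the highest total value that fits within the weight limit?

Check high-value combinations within 14 kg:
- water filter+lantern+sleeping bag: weight 5+6+2=13, value 43+36+30=109
- med kit+water filter+sleeping bag+rope: weight 5+5+2+2=14, value 20+43+30+7=100
- water filter+sleeping bag+food bag: weight 5+2+6=13, value 43+30+24=97
- med kit+water filter+sleeping bag: weight 5+5+2=12, value 20+43+30=93
Best: 109 pts.

109 pts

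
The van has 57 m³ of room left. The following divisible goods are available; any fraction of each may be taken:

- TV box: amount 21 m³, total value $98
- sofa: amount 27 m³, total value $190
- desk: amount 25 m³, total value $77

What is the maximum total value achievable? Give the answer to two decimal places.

315.72

Take in order of value per unit:
- sofa (190/27 per unit): all 27 → value 190, running total 190.00
- TV box (98/21 per unit): all 21 → value 98, running total 288.00
- desk (77/25 per unit): 9 of 25 → value 9×77/25 = 27.7200, running total 315.72
Total 315.72.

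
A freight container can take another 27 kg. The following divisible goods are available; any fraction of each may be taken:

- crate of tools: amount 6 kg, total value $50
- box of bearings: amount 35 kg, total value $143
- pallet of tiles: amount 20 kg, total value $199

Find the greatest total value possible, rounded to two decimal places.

253.09

Take in order of value per unit:
- pallet of tiles (199/20 per unit): all 20 → value 199, running total 199.00
- crate of tools (50/6 per unit): all 6 → value 50, running total 249.00
- box of bearings (143/35 per unit): 1 of 35 → value 1×143/35 = 4.0857, running total 253.09
Total 253.09.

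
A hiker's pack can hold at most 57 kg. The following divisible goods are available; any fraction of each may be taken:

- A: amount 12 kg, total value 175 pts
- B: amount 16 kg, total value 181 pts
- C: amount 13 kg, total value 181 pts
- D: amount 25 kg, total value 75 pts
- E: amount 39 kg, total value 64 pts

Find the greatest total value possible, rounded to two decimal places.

585.00

Take in order of value per unit:
- A (175/12 per unit): all 12 → value 175, running total 175.00
- C (181/13 per unit): all 13 → value 181, running total 356.00
- B (181/16 per unit): all 16 → value 181, running total 537.00
- D (75/25 per unit): 16 of 25 → value 16×75/25 = 48.0000, running total 585.00
Total 585.00.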